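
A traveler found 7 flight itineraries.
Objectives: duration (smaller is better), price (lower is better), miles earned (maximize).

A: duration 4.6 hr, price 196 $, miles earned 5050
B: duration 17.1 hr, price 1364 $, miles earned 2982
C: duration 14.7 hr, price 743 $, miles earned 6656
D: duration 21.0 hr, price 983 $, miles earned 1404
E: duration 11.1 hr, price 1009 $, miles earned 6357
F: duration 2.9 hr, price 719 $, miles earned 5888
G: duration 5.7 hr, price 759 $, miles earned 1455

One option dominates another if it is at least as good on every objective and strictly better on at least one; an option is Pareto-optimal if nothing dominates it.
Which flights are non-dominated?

A: not dominated (best price).
B: dominated by A (duration 4.6≤17.1, price 196≤1364, miles earned 5050≥2982).
C: not dominated (best miles earned).
D: dominated by A (duration 4.6≤21.0, price 196≤983, miles earned 5050≥1404).
E: not dominated.
F: not dominated (best duration).
G: dominated by A (duration 4.6≤5.7, price 196≤759, miles earned 5050≥1455).

A, C, E, F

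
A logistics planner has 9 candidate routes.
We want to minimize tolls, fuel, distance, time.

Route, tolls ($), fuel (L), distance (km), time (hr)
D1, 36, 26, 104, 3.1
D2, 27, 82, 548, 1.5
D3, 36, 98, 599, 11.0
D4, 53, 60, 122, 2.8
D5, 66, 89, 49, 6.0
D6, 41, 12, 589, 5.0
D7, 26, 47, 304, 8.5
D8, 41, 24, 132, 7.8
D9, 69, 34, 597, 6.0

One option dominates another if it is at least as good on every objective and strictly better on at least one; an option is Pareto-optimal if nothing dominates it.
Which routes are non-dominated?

D1: not dominated.
D2: not dominated (best time).
D3: dominated by D1 (tolls 36≤36, fuel 26≤98, distance 104≤599, time 3.1≤11.0).
D4: not dominated.
D5: not dominated (best distance).
D6: not dominated (best fuel).
D7: not dominated (best tolls).
D8: not dominated.
D9: dominated by D1 (tolls 36≤69, fuel 26≤34, distance 104≤597, time 3.1≤6.0).

D1, D2, D4, D5, D6, D7, D8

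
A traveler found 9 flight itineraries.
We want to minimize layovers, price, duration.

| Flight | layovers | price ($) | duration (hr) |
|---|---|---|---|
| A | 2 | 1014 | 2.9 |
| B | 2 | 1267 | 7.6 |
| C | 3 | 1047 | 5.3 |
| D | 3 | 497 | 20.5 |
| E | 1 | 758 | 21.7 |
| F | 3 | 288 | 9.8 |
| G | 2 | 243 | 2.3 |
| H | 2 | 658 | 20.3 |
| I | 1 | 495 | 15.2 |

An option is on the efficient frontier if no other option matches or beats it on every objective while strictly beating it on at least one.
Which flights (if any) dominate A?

G: layovers 2≤2, price 243≤1014, duration 2.3≤2.9 — dominates A.
Others (B, C, D, E, F, H, I) are each worse than A on at least one objective.

G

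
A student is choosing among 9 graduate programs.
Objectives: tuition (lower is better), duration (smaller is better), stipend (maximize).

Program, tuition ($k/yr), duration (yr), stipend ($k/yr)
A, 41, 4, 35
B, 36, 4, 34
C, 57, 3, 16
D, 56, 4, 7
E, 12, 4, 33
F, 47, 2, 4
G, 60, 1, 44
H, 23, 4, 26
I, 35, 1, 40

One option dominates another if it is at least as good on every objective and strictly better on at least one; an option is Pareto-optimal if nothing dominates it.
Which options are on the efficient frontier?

A: dominated by I (tuition 35≤41, duration 1≤4, stipend 40≥35).
B: dominated by I (tuition 35≤36, duration 1≤4, stipend 40≥34).
C: dominated by I (tuition 35≤57, duration 1≤3, stipend 40≥16).
D: dominated by A (tuition 41≤56, duration 4≤4, stipend 35≥7).
E: not dominated (best tuition).
F: dominated by I (tuition 35≤47, duration 1≤2, stipend 40≥4).
G: not dominated (best stipend).
H: dominated by E (tuition 12≤23, duration 4≤4, stipend 33≥26).
I: not dominated.

E, G, I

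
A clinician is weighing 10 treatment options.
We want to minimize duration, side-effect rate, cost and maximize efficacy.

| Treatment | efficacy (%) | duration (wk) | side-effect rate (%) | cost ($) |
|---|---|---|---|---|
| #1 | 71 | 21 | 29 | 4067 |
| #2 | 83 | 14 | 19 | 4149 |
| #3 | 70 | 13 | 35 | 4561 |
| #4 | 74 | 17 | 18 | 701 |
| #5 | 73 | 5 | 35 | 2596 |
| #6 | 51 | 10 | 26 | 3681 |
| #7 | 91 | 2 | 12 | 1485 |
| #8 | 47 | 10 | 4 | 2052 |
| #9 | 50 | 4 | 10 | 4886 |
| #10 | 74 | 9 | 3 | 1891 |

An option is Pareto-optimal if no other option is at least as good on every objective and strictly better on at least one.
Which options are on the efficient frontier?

#1: dominated by #4 (efficacy 74≥71, duration 17≤21, side-effect rate 18≤29, cost 701≤4067).
#2: dominated by #7 (efficacy 91≥83, duration 2≤14, side-effect rate 12≤19, cost 1485≤4149).
#3: dominated by #5 (efficacy 73≥70, duration 5≤13, side-effect rate 35≤35, cost 2596≤4561).
#4: not dominated (best cost).
#5: dominated by #7 (efficacy 91≥73, duration 2≤5, side-effect rate 12≤35, cost 1485≤2596).
#6: dominated by #7 (efficacy 91≥51, duration 2≤10, side-effect rate 12≤26, cost 1485≤3681).
#7: not dominated (best efficacy).
#8: dominated by #10 (efficacy 74≥47, duration 9≤10, side-effect rate 3≤4, cost 1891≤2052).
#9: not dominated.
#10: not dominated (best side-effect rate).

#4, #7, #9, #10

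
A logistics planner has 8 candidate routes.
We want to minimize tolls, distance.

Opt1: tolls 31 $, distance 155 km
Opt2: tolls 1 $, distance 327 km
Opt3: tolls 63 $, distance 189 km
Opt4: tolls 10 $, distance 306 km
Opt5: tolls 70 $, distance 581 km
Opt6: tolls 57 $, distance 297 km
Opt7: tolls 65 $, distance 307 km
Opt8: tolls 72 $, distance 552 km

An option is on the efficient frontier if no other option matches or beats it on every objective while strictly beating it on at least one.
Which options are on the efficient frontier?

Opt1: not dominated (best distance).
Opt2: not dominated (best tolls).
Opt3: dominated by Opt1 (tolls 31≤63, distance 155≤189).
Opt4: not dominated.
Opt5: dominated by Opt1 (tolls 31≤70, distance 155≤581).
Opt6: dominated by Opt1 (tolls 31≤57, distance 155≤297).
Opt7: dominated by Opt1 (tolls 31≤65, distance 155≤307).
Opt8: dominated by Opt1 (tolls 31≤72, distance 155≤552).

Opt1, Opt2, Opt4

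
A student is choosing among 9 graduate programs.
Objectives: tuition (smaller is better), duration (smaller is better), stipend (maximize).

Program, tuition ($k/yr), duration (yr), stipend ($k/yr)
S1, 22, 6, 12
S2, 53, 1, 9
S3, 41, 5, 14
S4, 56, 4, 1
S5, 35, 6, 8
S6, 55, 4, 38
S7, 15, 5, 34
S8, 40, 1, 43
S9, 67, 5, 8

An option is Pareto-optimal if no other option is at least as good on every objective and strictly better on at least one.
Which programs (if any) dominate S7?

none

S1: worse on tuition (22 vs 15).
S2: worse on tuition (53 vs 15).
S3: worse on tuition (41 vs 15).
S4: worse on tuition (56 vs 15).
S5: worse on tuition (35 vs 15).
S6: worse on tuition (55 vs 15).
S8: worse on tuition (40 vs 15).
S9: worse on tuition (67 vs 15).
No option dominates S7.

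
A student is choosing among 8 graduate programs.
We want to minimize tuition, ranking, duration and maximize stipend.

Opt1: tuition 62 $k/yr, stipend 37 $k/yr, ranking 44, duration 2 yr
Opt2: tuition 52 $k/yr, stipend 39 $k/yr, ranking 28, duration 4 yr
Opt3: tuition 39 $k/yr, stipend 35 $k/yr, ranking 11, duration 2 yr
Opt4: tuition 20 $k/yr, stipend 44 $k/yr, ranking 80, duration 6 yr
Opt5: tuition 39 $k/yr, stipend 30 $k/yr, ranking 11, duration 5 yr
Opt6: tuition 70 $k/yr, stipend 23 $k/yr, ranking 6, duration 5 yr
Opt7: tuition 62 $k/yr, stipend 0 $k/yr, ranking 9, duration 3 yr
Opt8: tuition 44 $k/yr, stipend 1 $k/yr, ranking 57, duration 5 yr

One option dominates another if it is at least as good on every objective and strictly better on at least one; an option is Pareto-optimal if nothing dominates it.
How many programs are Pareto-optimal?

Opt1: not dominated.
Opt2: not dominated.
Opt3: not dominated.
Opt4: not dominated (best tuition).
Opt5: dominated by Opt3 (tuition 39≤39, stipend 35≥30, ranking 11≤11, duration 2≤5).
Opt6: not dominated (best ranking).
Opt7: not dominated.
Opt8: dominated by Opt3 (tuition 39≤44, stipend 35≥1, ranking 11≤57, duration 2≤5).
Pareto-optimal: Opt1, Opt2, Opt3, Opt4, Opt6, Opt7 → 6.

6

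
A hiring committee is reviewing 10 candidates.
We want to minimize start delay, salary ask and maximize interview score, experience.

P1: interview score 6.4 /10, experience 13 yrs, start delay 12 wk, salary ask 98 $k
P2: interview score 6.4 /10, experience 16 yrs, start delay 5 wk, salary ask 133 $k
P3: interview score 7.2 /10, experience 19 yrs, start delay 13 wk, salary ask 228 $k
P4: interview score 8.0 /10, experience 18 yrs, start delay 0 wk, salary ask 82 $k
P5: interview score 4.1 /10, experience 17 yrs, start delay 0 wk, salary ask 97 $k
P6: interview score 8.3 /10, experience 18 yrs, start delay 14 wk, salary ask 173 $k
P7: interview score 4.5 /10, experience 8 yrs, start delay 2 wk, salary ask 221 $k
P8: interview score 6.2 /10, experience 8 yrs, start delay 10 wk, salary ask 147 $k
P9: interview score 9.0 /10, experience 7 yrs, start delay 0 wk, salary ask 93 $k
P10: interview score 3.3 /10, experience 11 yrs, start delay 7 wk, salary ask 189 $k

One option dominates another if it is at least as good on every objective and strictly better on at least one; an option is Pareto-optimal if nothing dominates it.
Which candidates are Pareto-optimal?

P3, P4, P6, P9

P1: dominated by P4 (interview score 8.0≥6.4, experience 18≥13, start delay 0≤12, salary ask 82≤98).
P2: dominated by P4 (interview score 8.0≥6.4, experience 18≥16, start delay 0≤5, salary ask 82≤133).
P3: not dominated (best experience).
P4: not dominated (best salary ask).
P5: dominated by P4 (interview score 8.0≥4.1, experience 18≥17, start delay 0≤0, salary ask 82≤97).
P6: not dominated.
P7: dominated by P4 (interview score 8.0≥4.5, experience 18≥8, start delay 0≤2, salary ask 82≤221).
P8: dominated by P2 (interview score 6.4≥6.2, experience 16≥8, start delay 5≤10, salary ask 133≤147).
P9: not dominated (best interview score).
P10: dominated by P2 (interview score 6.4≥3.3, experience 16≥11, start delay 5≤7, salary ask 133≤189).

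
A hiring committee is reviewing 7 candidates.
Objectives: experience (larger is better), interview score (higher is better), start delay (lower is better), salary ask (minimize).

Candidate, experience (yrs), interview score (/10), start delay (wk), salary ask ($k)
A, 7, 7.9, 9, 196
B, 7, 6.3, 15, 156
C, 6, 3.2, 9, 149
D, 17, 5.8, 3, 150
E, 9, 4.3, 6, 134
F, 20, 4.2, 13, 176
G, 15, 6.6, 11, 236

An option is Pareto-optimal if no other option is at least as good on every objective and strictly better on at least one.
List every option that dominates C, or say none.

E

E: experience 9≥6, interview score 4.3≥3.2, start delay 6≤9, salary ask 134≤149 — dominates C.
Others (A, B, D, F, G) are each worse than C on at least one objective.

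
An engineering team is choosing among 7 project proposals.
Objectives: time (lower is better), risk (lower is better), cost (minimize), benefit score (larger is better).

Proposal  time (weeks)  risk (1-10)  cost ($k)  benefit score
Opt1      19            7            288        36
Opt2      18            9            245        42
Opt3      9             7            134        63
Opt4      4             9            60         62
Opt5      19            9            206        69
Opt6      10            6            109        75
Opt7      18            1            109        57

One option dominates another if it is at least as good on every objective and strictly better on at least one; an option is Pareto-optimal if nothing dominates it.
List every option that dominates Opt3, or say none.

Opt1: worse on time (19 vs 9).
Opt2: worse on time (18 vs 9).
Opt4: worse on risk (9 vs 7).
Opt5: worse on time (19 vs 9).
Opt6: worse on time (10 vs 9).
Opt7: worse on time (18 vs 9).
No option dominates Opt3.

none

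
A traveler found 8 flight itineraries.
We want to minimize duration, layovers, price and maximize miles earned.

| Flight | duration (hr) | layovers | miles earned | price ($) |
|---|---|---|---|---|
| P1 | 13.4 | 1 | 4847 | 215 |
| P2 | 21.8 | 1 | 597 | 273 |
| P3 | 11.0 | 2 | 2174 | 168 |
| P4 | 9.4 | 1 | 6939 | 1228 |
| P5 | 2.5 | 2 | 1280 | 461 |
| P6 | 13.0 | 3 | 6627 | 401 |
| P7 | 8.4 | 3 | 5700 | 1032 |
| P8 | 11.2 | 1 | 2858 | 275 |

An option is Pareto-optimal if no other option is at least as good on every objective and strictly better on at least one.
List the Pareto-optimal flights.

P1: not dominated.
P2: dominated by P1 (duration 13.4≤21.8, layovers 1≤1, miles earned 4847≥597, price 215≤273).
P3: not dominated (best price).
P4: not dominated (best miles earned).
P5: not dominated (best duration).
P6: not dominated.
P7: not dominated.
P8: not dominated.

P1, P3, P4, P5, P6, P7, P8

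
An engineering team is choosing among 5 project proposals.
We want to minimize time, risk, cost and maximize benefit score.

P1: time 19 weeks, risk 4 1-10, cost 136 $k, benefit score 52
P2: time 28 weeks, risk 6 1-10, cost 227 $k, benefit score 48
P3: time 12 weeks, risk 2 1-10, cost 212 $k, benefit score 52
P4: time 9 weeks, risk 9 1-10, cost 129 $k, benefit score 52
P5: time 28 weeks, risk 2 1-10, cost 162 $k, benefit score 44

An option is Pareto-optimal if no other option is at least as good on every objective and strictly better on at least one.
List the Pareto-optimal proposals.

P1, P3, P4, P5

P1: not dominated.
P2: dominated by P1 (time 19≤28, risk 4≤6, cost 136≤227, benefit score 52≥48).
P3: not dominated.
P4: not dominated (best time).
P5: not dominated.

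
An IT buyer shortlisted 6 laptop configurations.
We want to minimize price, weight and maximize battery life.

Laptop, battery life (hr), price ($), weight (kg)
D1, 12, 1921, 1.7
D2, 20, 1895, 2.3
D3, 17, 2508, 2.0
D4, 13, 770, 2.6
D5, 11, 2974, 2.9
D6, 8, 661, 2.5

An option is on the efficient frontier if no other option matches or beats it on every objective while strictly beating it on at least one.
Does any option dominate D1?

No

D2: worse on weight (2.3 vs 1.7).
D3: worse on price (2508 vs 1921).
D4: worse on weight (2.6 vs 1.7).
D5: worse on battery life (11 vs 12).
D6: worse on battery life (8 vs 12).
No option is at least as good as D1 on every objective and strictly better on one.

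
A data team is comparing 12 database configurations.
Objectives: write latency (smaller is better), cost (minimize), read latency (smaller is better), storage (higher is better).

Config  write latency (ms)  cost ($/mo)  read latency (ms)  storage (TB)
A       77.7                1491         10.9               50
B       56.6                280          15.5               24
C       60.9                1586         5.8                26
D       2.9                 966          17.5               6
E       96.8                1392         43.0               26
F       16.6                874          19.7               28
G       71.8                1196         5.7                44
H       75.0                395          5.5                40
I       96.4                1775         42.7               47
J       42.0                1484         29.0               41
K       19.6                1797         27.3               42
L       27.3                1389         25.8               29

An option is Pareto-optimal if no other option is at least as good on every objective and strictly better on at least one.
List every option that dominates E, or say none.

F, G, H, L

F: write latency 16.6≤96.8, cost 874≤1392, read latency 19.7≤43.0, storage 28≥26 — dominates E.
G: write latency 71.8≤96.8, cost 1196≤1392, read latency 5.7≤43.0, storage 44≥26 — dominates E.
H: write latency 75.0≤96.8, cost 395≤1392, read latency 5.5≤43.0, storage 40≥26 — dominates E.
L: write latency 27.3≤96.8, cost 1389≤1392, read latency 25.8≤43.0, storage 29≥26 — dominates E.
Others (A, B, C, D, I, J, K) are each worse than E on at least one objective.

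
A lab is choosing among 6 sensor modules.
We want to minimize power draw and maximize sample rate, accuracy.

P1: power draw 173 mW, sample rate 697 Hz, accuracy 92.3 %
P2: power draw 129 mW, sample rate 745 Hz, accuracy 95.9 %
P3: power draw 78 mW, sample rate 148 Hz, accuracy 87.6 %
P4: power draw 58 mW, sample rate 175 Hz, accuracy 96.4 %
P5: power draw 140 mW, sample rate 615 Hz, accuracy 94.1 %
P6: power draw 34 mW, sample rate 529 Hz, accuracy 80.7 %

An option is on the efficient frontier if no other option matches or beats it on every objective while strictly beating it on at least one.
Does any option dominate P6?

P1: worse on power draw (173 vs 34).
P2: worse on power draw (129 vs 34).
P3: worse on power draw (78 vs 34).
P4: worse on power draw (58 vs 34).
P5: worse on power draw (140 vs 34).
No option is at least as good as P6 on every objective and strictly better on one.

No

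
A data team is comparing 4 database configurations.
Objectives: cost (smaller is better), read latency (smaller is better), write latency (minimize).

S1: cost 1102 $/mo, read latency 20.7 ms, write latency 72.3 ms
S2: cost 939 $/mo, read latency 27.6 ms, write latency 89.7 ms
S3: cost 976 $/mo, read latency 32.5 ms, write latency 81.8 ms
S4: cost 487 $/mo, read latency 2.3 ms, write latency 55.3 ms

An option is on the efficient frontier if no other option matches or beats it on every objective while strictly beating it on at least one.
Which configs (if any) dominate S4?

S1: worse on cost (1102 vs 487).
S2: worse on cost (939 vs 487).
S3: worse on cost (976 vs 487).
No option dominates S4.

none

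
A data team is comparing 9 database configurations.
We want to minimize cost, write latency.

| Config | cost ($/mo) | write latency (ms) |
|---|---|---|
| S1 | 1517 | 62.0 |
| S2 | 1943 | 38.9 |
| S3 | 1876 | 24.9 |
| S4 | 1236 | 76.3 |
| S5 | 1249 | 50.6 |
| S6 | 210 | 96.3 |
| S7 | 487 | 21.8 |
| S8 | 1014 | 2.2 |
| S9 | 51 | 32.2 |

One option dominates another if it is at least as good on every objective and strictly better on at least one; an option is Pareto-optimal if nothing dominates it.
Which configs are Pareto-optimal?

S1: dominated by S5 (cost 1249≤1517, write latency 50.6≤62.0).
S2: dominated by S3 (cost 1876≤1943, write latency 24.9≤38.9).
S3: dominated by S7 (cost 487≤1876, write latency 21.8≤24.9).
S4: dominated by S7 (cost 487≤1236, write latency 21.8≤76.3).
S5: dominated by S7 (cost 487≤1249, write latency 21.8≤50.6).
S6: dominated by S9 (cost 51≤210, write latency 32.2≤96.3).
S7: not dominated.
S8: not dominated (best write latency).
S9: not dominated (best cost).

S7, S8, S9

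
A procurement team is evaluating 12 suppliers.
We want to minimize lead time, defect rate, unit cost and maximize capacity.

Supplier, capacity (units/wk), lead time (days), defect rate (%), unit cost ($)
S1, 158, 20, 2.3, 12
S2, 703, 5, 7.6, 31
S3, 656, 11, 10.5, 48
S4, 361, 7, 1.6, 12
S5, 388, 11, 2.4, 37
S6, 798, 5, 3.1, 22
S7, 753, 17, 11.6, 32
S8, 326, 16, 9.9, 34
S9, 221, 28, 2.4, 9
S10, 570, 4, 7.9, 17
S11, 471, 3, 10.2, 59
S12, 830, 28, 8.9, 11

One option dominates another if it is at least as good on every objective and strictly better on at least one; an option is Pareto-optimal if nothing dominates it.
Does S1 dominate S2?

S1 vs S2: S1 is worse on capacity (158 vs 703), so it does not dominate S2.

No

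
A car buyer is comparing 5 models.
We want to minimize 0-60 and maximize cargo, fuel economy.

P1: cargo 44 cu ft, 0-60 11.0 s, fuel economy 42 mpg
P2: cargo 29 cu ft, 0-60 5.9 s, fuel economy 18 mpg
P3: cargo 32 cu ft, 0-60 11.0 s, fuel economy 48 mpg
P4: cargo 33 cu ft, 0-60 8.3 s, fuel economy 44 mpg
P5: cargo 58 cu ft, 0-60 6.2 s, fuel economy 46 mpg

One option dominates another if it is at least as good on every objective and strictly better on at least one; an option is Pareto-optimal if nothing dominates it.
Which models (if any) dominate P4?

P5: cargo 58≥33, 0-60 6.2≤8.3, fuel economy 46≥44 — dominates P4.
Others (P1, P2, P3) are each worse than P4 on at least one objective.

P5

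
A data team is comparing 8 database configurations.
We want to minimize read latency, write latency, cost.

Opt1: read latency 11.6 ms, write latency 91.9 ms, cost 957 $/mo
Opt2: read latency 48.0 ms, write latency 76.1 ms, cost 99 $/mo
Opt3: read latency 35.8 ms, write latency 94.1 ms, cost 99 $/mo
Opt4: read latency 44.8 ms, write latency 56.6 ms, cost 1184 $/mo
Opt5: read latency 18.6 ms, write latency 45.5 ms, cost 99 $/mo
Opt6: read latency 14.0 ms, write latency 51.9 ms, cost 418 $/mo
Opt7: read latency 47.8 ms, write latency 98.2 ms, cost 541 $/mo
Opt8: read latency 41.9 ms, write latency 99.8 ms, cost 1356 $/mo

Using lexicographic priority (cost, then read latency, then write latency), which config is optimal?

Opt5

First minimize cost: best is 99, kept {Opt2, Opt3, Opt5}.
Then minimize read latency: best is 18.6, kept {Opt5}.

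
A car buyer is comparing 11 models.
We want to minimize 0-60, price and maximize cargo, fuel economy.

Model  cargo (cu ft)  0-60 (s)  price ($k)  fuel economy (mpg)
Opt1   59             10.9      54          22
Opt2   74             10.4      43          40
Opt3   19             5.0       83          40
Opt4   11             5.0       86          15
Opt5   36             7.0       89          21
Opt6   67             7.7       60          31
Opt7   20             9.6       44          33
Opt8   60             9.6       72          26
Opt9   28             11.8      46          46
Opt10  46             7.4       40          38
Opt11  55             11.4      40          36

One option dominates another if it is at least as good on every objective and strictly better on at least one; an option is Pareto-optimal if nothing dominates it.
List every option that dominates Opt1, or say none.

Opt2

Opt2: cargo 74≥59, 0-60 10.4≤10.9, price 43≤54, fuel economy 40≥22 — dominates Opt1.
Others (Opt3, Opt4, Opt5, Opt6, Opt7, Opt8, Opt9, Opt10, Opt11) are each worse than Opt1 on at least one objective.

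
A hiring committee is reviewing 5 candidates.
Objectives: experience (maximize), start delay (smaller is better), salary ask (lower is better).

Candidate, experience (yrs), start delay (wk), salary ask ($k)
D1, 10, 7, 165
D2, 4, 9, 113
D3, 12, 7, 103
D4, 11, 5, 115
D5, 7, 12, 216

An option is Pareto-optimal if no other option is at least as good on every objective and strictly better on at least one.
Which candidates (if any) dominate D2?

D3: experience 12≥4, start delay 7≤9, salary ask 103≤113 — dominates D2.
Others (D1, D4, D5) are each worse than D2 on at least one objective.

D3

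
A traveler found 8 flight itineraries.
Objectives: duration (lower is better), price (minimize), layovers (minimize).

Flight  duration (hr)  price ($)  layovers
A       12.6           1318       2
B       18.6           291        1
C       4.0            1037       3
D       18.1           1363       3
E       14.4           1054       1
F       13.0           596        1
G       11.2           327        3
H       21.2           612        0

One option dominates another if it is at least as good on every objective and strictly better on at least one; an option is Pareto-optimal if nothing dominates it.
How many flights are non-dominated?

A: not dominated.
B: not dominated (best price).
C: not dominated (best duration).
D: dominated by A (duration 12.6≤18.1, price 1318≤1363, layovers 2≤3).
E: dominated by F (duration 13.0≤14.4, price 596≤1054, layovers 1≤1).
F: not dominated.
G: not dominated.
H: not dominated (best layovers).
Pareto-optimal: A, B, C, F, G, H → 6.

6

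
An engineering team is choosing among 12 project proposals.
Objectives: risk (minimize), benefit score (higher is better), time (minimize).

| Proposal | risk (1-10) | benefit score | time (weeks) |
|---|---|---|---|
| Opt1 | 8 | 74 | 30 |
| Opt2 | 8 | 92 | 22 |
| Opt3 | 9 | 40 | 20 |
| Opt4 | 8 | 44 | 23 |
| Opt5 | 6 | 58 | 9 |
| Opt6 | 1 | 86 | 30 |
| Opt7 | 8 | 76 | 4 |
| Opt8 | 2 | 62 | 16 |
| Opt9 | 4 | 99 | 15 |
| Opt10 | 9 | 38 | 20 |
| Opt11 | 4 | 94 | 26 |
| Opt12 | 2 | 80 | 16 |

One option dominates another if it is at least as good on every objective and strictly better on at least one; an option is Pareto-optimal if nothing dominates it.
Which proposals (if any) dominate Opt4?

Opt2, Opt5, Opt7, Opt8, Opt9, Opt12

Opt2: risk 8≤8, benefit score 92≥44, time 22≤23 — dominates Opt4.
Opt5: risk 6≤8, benefit score 58≥44, time 9≤23 — dominates Opt4.
Opt7: risk 8≤8, benefit score 76≥44, time 4≤23 — dominates Opt4.
Opt8: risk 2≤8, benefit score 62≥44, time 16≤23 — dominates Opt4.
Opt9: risk 4≤8, benefit score 99≥44, time 15≤23 — dominates Opt4.
Opt12: risk 2≤8, benefit score 80≥44, time 16≤23 — dominates Opt4.
Others (Opt1, Opt3, Opt6, Opt10, Opt11) are each worse than Opt4 on at least one objective.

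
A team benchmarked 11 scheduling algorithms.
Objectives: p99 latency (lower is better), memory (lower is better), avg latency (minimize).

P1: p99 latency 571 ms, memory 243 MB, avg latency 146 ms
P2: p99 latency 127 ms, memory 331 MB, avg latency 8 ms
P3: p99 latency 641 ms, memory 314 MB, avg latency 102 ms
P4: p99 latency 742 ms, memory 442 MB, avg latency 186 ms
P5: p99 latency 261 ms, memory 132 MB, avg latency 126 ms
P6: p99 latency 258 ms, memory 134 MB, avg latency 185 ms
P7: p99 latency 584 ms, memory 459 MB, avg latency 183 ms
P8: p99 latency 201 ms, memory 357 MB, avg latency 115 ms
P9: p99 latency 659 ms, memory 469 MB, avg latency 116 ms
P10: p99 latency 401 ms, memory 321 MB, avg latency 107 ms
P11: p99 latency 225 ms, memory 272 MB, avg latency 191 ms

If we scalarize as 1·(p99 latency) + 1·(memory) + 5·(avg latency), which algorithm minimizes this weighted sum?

P2

P1: 1·571 + 1·243 + 5·146 = 1544
P2: 1·127 + 1·331 + 5·8 = 498
P3: 1·641 + 1·314 + 5·102 = 1465
P4: 1·742 + 1·442 + 5·186 = 2114
P5: 1·261 + 1·132 + 5·126 = 1023
P6: 1·258 + 1·134 + 5·185 = 1317
P7: 1·584 + 1·459 + 5·183 = 1958
P8: 1·201 + 1·357 + 5·115 = 1133
P9: 1·659 + 1·469 + 5·116 = 1708
P10: 1·401 + 1·321 + 5·107 = 1257
P11: 1·225 + 1·272 + 5·191 = 1452
Lowest: P2 at 498.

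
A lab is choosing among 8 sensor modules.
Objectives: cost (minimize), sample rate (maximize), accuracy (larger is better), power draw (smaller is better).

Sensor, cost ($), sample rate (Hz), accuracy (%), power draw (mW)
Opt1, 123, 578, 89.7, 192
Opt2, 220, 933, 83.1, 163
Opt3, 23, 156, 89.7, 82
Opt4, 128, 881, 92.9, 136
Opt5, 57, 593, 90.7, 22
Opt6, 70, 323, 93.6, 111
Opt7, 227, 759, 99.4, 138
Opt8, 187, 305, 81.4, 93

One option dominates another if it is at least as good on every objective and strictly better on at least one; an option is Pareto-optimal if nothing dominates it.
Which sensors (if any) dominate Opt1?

Opt5

Opt5: cost 57≤123, sample rate 593≥578, accuracy 90.7≥89.7, power draw 22≤192 — dominates Opt1.
Others (Opt2, Opt3, Opt4, Opt6, Opt7, Opt8) are each worse than Opt1 on at least one objective.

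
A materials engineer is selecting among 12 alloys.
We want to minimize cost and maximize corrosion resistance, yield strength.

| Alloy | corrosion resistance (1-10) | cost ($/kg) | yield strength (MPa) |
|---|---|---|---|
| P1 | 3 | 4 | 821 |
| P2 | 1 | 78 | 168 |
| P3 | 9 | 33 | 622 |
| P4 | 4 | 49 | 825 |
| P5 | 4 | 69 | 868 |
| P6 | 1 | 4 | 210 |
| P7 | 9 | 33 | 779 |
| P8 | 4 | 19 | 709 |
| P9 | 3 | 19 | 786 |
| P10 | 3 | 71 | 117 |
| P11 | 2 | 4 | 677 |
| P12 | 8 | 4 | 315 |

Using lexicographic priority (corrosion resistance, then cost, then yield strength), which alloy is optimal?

First maximize corrosion resistance: best is 9, kept {P3, P7}.
Then minimize cost: best is 33, kept {P3, P7}.
Then maximize yield strength: best is 779, kept {P7}.

P7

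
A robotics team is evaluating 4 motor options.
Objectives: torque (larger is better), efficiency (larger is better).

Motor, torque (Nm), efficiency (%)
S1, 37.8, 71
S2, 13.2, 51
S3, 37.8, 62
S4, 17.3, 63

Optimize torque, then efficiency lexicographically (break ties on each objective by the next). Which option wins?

First maximize torque: best is 37.8, kept {S1, S3}.
Then maximize efficiency: best is 71, kept {S1}.

S1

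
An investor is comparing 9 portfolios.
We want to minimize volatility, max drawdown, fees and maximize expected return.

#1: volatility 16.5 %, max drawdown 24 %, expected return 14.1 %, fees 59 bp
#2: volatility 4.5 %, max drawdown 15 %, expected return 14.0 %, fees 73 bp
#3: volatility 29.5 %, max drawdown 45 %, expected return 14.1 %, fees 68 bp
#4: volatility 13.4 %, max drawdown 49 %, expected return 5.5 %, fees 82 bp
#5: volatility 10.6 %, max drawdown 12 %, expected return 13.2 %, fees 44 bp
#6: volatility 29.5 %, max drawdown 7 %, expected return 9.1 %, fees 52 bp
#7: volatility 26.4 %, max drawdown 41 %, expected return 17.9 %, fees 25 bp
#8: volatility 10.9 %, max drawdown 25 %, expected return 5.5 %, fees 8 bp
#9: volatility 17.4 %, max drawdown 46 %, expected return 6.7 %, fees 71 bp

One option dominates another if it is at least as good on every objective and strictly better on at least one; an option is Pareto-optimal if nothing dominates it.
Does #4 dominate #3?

No

#4 vs #3: #4 is worse on max drawdown (49 vs 45), so it does not dominate #3.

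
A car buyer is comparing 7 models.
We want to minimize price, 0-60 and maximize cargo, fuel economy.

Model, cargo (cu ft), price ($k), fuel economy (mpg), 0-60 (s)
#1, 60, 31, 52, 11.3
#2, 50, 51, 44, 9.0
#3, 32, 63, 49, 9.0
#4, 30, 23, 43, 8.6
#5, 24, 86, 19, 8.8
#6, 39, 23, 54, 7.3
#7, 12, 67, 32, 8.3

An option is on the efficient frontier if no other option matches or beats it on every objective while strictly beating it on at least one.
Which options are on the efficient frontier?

#1, #2, #6

#1: not dominated (best cargo).
#2: not dominated.
#3: dominated by #6 (cargo 39≥32, price 23≤63, fuel economy 54≥49, 0-60 7.3≤9.0).
#4: dominated by #6 (cargo 39≥30, price 23≤23, fuel economy 54≥43, 0-60 7.3≤8.6).
#5: dominated by #4 (cargo 30≥24, price 23≤86, fuel economy 43≥19, 0-60 8.6≤8.8).
#6: not dominated (best fuel economy).
#7: dominated by #6 (cargo 39≥12, price 23≤67, fuel economy 54≥32, 0-60 7.3≤8.3).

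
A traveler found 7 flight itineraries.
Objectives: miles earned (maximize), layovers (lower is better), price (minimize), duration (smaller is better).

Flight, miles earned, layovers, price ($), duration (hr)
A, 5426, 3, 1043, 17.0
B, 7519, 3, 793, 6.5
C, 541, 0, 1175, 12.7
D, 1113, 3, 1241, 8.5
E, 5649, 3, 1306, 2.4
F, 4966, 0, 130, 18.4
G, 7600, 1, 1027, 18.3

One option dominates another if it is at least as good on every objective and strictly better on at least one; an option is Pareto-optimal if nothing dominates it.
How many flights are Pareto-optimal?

5

A: dominated by B (miles earned 7519≥5426, layovers 3≤3, price 793≤1043, duration 6.5≤17.0).
B: not dominated.
C: not dominated.
D: dominated by B (miles earned 7519≥1113, layovers 3≤3, price 793≤1241, duration 6.5≤8.5).
E: not dominated (best duration).
F: not dominated (best price).
G: not dominated (best miles earned).
Pareto-optimal: B, C, E, F, G → 5.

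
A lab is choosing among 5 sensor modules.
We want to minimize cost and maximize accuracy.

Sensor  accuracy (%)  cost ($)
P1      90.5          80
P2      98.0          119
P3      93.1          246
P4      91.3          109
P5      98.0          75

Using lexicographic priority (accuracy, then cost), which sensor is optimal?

First maximize accuracy: best is 98.0, kept {P2, P5}.
Then minimize cost: best is 75, kept {P5}.

P5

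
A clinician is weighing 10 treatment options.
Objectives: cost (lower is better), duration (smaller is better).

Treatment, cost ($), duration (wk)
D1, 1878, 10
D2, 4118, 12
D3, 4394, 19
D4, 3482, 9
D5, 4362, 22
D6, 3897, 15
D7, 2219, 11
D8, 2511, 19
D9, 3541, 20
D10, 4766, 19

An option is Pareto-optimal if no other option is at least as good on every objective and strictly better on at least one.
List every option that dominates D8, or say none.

D1: cost 1878≤2511, duration 10≤19 — dominates D8.
D7: cost 2219≤2511, duration 11≤19 — dominates D8.
Others (D2, D3, D4, D5, D6, D9, D10) are each worse than D8 on at least one objective.

D1, D7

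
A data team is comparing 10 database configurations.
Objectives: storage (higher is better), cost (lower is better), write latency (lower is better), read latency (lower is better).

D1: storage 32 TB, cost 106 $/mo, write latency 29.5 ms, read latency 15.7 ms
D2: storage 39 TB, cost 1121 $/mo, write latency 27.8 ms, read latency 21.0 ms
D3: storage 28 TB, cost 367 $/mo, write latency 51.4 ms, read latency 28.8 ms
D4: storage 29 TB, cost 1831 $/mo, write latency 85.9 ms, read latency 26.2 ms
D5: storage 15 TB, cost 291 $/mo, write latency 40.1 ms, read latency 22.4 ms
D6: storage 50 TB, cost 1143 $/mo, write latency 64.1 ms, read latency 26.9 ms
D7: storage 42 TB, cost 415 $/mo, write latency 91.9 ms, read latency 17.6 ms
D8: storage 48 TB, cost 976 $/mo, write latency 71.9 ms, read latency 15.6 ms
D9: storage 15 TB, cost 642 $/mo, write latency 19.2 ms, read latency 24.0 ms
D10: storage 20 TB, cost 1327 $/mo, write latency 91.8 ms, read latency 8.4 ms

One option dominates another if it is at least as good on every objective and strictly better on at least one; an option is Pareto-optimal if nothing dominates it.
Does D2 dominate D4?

D2 vs D4: storage 39≥29, cost 1121≤1831, write latency 27.8≤85.9, read latency 21.0≤26.2 — D2 is at least as good on every objective with at least one strict improvement.

Yes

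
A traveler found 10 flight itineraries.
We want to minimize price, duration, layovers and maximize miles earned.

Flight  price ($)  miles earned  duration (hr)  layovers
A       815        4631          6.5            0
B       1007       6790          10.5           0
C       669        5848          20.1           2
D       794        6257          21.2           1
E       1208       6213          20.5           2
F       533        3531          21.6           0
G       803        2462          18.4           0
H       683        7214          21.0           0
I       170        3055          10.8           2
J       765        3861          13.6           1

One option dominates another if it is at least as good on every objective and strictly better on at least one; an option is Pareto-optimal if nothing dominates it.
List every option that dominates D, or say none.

H: price 683≤794, miles earned 7214≥6257, duration 21.0≤21.2, layovers 0≤1 — dominates D.
Others (A, B, C, E, F, G, I, J) are each worse than D on at least one objective.

H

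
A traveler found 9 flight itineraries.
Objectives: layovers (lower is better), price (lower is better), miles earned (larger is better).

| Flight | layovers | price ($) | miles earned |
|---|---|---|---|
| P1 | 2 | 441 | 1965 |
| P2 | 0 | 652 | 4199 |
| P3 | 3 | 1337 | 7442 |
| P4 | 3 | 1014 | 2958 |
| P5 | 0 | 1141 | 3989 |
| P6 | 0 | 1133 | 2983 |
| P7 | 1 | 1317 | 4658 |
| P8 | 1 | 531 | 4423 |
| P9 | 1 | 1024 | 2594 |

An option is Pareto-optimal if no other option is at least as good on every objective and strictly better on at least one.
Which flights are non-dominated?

P1: not dominated (best price).
P2: not dominated.
P3: not dominated (best miles earned).
P4: dominated by P2 (layovers 0≤3, price 652≤1014, miles earned 4199≥2958).
P5: dominated by P2 (layovers 0≤0, price 652≤1141, miles earned 4199≥3989).
P6: dominated by P2 (layovers 0≤0, price 652≤1133, miles earned 4199≥2983).
P7: not dominated.
P8: not dominated.
P9: dominated by P2 (layovers 0≤1, price 652≤1024, miles earned 4199≥2594).

P1, P2, P3, P7, P8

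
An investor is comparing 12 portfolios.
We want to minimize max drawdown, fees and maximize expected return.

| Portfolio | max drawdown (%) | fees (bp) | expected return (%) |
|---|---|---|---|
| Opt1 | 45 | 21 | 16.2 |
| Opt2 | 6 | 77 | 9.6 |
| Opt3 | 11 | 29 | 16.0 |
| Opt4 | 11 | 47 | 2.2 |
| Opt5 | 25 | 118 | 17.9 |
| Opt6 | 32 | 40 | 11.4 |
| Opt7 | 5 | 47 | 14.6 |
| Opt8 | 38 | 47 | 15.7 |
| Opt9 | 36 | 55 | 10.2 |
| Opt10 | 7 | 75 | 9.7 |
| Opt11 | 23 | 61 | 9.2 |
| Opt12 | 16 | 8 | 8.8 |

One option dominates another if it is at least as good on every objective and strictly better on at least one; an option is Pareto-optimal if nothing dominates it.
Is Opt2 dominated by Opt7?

Opt7 vs Opt2: max drawdown 5≤6, fees 47≤77, expected return 14.6≥9.6 — Opt7 is at least as good on every objective with at least one strict improvement.

Yes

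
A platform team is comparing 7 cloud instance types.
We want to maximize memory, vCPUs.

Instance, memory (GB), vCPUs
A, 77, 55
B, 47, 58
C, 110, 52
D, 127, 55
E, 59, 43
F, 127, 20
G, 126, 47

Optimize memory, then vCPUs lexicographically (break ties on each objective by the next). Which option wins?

First maximize memory: best is 127, kept {D, F}.
Then maximize vCPUs: best is 55, kept {D}.

D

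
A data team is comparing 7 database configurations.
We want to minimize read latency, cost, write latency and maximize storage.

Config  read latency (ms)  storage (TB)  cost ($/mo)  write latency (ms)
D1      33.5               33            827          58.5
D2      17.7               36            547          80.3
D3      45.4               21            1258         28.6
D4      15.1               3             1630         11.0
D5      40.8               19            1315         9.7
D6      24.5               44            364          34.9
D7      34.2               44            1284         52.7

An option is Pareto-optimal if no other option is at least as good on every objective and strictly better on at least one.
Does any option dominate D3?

No

D1: worse on write latency (58.5 vs 28.6).
D2: worse on write latency (80.3 vs 28.6).
D4: worse on storage (3 vs 21).
D5: worse on storage (19 vs 21).
D6: worse on write latency (34.9 vs 28.6).
D7: worse on cost (1284 vs 1258).
No option is at least as good as D3 on every objective and strictly better on one.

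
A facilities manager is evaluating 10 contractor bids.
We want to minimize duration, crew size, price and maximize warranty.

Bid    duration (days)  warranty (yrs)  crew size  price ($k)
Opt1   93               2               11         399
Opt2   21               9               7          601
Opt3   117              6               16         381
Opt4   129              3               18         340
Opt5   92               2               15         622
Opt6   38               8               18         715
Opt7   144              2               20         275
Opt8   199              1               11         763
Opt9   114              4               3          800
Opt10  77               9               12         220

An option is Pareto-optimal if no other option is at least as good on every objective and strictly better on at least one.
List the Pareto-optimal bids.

Opt1: not dominated.
Opt2: not dominated (best duration).
Opt3: dominated by Opt10 (duration 77≤117, warranty 9≥6, crew size 12≤16, price 220≤381).
Opt4: dominated by Opt10 (duration 77≤129, warranty 9≥3, crew size 12≤18, price 220≤340).
Opt5: dominated by Opt2 (duration 21≤92, warranty 9≥2, crew size 7≤15, price 601≤622).
Opt6: dominated by Opt2 (duration 21≤38, warranty 9≥8, crew size 7≤18, price 601≤715).
Opt7: dominated by Opt10 (duration 77≤144, warranty 9≥2, crew size 12≤20, price 220≤275).
Opt8: dominated by Opt1 (duration 93≤199, warranty 2≥1, crew size 11≤11, price 399≤763).
Opt9: not dominated (best crew size).
Opt10: not dominated (best price).

Opt1, Opt2, Opt9, Opt10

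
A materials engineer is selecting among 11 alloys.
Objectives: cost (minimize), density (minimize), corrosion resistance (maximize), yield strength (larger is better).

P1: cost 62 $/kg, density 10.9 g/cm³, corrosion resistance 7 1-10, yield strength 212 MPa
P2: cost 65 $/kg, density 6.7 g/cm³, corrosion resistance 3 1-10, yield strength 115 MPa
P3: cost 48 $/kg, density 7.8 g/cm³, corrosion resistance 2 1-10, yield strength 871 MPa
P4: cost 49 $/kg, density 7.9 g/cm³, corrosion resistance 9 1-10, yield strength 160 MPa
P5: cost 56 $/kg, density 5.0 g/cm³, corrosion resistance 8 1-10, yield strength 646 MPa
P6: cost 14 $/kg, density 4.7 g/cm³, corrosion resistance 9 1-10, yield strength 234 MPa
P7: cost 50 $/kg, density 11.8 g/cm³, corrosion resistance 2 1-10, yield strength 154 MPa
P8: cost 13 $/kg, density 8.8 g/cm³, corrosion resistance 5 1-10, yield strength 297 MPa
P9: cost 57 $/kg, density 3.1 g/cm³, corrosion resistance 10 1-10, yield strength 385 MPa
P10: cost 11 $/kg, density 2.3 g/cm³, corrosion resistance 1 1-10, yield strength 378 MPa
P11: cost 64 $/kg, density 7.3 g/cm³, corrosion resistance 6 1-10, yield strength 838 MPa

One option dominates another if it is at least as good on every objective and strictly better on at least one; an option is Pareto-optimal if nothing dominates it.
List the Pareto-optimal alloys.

P3, P5, P6, P8, P9, P10, P11

P1: dominated by P5 (cost 56≤62, density 5.0≤10.9, corrosion resistance 8≥7, yield strength 646≥212).
P2: dominated by P5 (cost 56≤65, density 5.0≤6.7, corrosion resistance 8≥3, yield strength 646≥115).
P3: not dominated (best yield strength).
P4: dominated by P6 (cost 14≤49, density 4.7≤7.9, corrosion resistance 9≥9, yield strength 234≥160).
P5: not dominated.
P6: not dominated.
P7: dominated by P3 (cost 48≤50, density 7.8≤11.8, corrosion resistance 2≥2, yield strength 871≥154).
P8: not dominated.
P9: not dominated (best corrosion resistance).
P10: not dominated (best cost).
P11: not dominated.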